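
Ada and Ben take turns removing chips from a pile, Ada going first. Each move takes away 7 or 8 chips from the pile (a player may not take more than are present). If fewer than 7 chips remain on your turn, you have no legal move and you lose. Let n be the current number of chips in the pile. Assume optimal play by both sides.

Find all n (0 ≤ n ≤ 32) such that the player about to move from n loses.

0, 1, 2, 3, 4, 5, 6, 15, 16, 17, 18, 19, 20, 21, 30, 31, 32

Use the standard recursion: the mover loses at a terminal position; elsewhere, the mover wins exactly when some move hands the opponent an L position.
n=0: no move → L
n=1: no move → L
n=2: no move → L
n=3: no move → L
n=4: no move → L
n=5: no move → L
n=6: no move → L
n=7: can move to 0, which is L ⇒ W
n=8: can move to 1, which is L ⇒ W
n=9: can move to 2, which is L ⇒ W
n=10: can move to 3, which is L ⇒ W
n=11: can move to 4, which is L ⇒ W
n=12: can move to 5, which is L ⇒ W
n=13: can move to 6, which is L ⇒ W
n=14: can move to 6, which is L ⇒ W
n=15: moves to 8(W), 7(W); every one is W ⇒ L
n=16: moves to 9(W), 8(W); every one is W ⇒ L
n=17: moves to 10(W), 9(W); every one is W ⇒ L
n=18: moves to 11(W), 10(W); every one is W ⇒ L
n=19: moves to 12(W), 11(W); every one is W ⇒ L
n=20: moves to 13(W), 12(W); every one is W ⇒ L
n=21: moves to 14(W), 13(W); every one is W ⇒ L
n=22: can move to 15, which is L ⇒ W
n=23: can move to 16, which is L ⇒ W
n=24: can move to 17, which is L ⇒ W
n=25: can move to 18, which is L ⇒ W
n=26: can move to 19, which is L ⇒ W
n=27: can move to 20, which is L ⇒ W
n=28: can move to 21, which is L ⇒ W
n=29: can move to 21, which is L ⇒ W
n=30: moves to 23(W), 22(W); every one is W ⇒ L
n=31: moves to 24(W), 23(W); every one is W ⇒ L
n=32: moves to 25(W), 24(W); every one is W ⇒ L
The losing starting values of n are exactly the entries labelled L in this table (17 of them).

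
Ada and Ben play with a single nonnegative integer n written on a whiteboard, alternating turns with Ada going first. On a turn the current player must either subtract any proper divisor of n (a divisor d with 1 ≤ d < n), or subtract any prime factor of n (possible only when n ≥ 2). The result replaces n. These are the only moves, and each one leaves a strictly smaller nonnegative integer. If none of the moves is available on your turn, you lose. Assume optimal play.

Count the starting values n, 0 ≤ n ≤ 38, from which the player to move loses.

Label each position W (a win for the player to move) or L (a loss). A position with no legal move is L; any other position is W exactly when some move reaches an L, and L when every move reaches a W.
n=0: no move → L
n=1: no move → L
n=2: can move to 0, which is L ⇒ W
n=3: can move to 0, which is L ⇒ W
n=4: moves to 2(W), 3(W); every one is W ⇒ L
n=5: can move to 0, which is L ⇒ W
n=6: can move to 4, which is L ⇒ W
n=7: can move to 0, which is L ⇒ W
n=8: can move to 4, which is L ⇒ W
n=9: moves to 6(W), 8(W); every one is W ⇒ L
n=10: can move to 9, which is L ⇒ W
n=11: can move to 0, which is L ⇒ W
n=12: can move to 9, which is L ⇒ W
n=13: can move to 0, which is L ⇒ W
n=14: moves to 7(W), 12(W), 13(W); every one is W ⇒ L
n=15: can move to 14, which is L ⇒ W
n=16: can move to 14, which is L ⇒ W
n=17: can move to 0, which is L ⇒ W
n=18: can move to 9, which is L ⇒ W
n=19: can move to 0, which is L ⇒ W
n=20: moves to 10(W), 15(W), 16(W), 18(W), 19(W); every one is W ⇒ L
n=21: can move to 14, which is L ⇒ W
n=22: can move to 20, which is L ⇒ W
n=23: can move to 0, which is L ⇒ W
n=24: can move to 20, which is L ⇒ W
n=25: can move to 20, which is L ⇒ W
n=26: moves to 13(W), 24(W), 25(W); every one is W ⇒ L
n=27: can move to 26, which is L ⇒ W
n=28: can move to 14, which is L ⇒ W
n=29: can move to 0, which is L ⇒ W
n=30: can move to 20, which is L ⇒ W
n=31: can move to 0, which is L ⇒ W
n=32: moves to 16(W), 24(W), 28(W), 30(W), 31(W); every one is W ⇒ L
n=33: can move to 32, which is L ⇒ W
n=34: can move to 32, which is L ⇒ W
n=35: moves to 28(W), 30(W), 34(W); every one is W ⇒ L
n=36: can move to 32, which is L ⇒ W
n=37: can move to 0, which is L ⇒ W
n=38: moves to 19(W), 36(W), 37(W); every one is W ⇒ L
L entries with 0 ≤ n ≤ 38: n = 0, 1, 4, 9, 14, 20, 26, 32, 35, 38; that makes 10.

10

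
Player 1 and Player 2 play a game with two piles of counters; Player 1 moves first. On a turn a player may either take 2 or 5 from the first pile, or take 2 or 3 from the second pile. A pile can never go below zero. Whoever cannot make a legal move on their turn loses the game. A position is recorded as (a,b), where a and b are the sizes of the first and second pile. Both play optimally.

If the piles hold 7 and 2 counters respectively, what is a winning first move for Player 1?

Move to (2,2).

Use the standard recursion: the mover loses at a terminal position; elsewhere, the mover wins exactly when some move hands the opponent an L position.
No move ever increases a pile, so every position that can arise here has a ≤ 7 and b ≤ 2; it is enough to label the cells with 0 ≤ a ≤ 7 and 0 ≤ b ≤ 2.
Every move lowers a or b (never raises either), so fill the grid row by row in increasing a, and left to right within a row: each cell's successors are then already labelled.
      b=0  b=1  b=2
a=0:    L    L    W
a=1:    L    L    W
a=2:    W    W    L
a=3:    W    W    L
a=4:    L    L    W
a=5:    W    W    W
a=6:    W    W    L
a=7:    L    L    W
Cells with no legal move (terminal, hence L): (0,0), (0,1), (1,0), (1,1).
The remaining L cells, each justified by listing all of its moves:
(2,2): only reaches (0,2)(W), (2,0)(W), all W → L
(3,2): only reaches (1,2)(W), (3,0)(W), all W → L
(4,0): only reaches (2,0)(W), which is W → L
(4,1): only reaches (2,1)(W), which is W → L
(6,2): only reaches (4,2)(W), (1,2)(W), (6,0)(W), all W → L
(7,0): only reaches (5,0)(W), (2,0)(W), all W → L
(7,1): only reaches (5,1)(W), (2,1)(W), all W → L
Every other cell has at least one move into one of the L cells above, so it is W.
From (7,2), the L positions reachable in one move are: (2,2), (7,0). Any move reaching one of these is winning.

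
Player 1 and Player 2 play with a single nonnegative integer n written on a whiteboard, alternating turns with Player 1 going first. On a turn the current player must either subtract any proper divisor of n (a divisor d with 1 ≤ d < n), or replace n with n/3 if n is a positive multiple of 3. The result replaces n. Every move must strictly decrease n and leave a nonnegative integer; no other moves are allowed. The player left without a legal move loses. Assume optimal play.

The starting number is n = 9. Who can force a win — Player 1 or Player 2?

Player 2 wins.

Compute win/loss labels from the base case upward. A position with no move is L. Any other position is W if it can reach an L in one move, else L.
n=0: no move → L
n=1: no move → L
n=2: can move to 1, which is L ⇒ W
n=3: can move to 1, which is L ⇒ W
n=4: moves to 2(W), 3(W); every one is W ⇒ L
n=5: can move to 4, which is L ⇒ W
n=6: can move to 4, which is L ⇒ W
n=7: the only move is to 6(W), a W ⇒ L
n=8: can move to 4, which is L ⇒ W
n=9: moves to 3(W), 6(W), 8(W); every one is W ⇒ L
Every move from 9 reaches a W position, so the mover loses.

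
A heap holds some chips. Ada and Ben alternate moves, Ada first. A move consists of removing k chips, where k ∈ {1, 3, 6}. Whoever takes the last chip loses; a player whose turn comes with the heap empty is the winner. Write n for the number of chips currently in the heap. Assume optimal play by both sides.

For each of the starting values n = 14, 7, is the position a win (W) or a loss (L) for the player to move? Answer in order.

Build the W/L table. Terminal = W. A non-terminal position is W if it has a move to some L; otherwise it is L.
n=0: no move; the opponent has just taken the last chip and therefore loses → W
n=1: only reaches 0(W), which is W → L
n=2: reaches L-position 1 → W
n=3: only reaches 2(W), 0(W), all W → L
n=4: reaches L-position 3 → W
n=5: only reaches 4(W), 2(W), all W → L
n=6: reaches L-position 5 → W
n=7: reaches L-position 1 → W
n=8: reaches L-position 5 → W
n=9: reaches L-position 3 → W
n=10: only reaches 9(W), 7(W), 4(W), all W → L
n=11: reaches L-position 10 → W
n=12: only reaches 11(W), 9(W), 6(W), all W → L
n=13: reaches L-position 12 → W
n=14: only reaches 13(W), 11(W), 8(W), all W → L

14: L, 7: W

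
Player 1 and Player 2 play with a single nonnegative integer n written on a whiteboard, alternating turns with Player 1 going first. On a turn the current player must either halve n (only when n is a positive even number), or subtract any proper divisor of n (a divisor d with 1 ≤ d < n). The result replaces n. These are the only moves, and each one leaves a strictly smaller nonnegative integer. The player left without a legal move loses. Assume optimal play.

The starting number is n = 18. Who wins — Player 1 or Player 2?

Work bottom-up. With no move the player to move loses. Otherwise the position is W if at least one move leads to an L position for the opponent, and L if every move leads to a W.
n=0: no move → L
n=1: no move → L
n=2: can move to 1, which is L ⇒ W
n=3: the only move is to 2(W), a W ⇒ L
n=4: can move to 3, which is L ⇒ W
n=5: the only move is to 4(W), a W ⇒ L
n=6: can move to 3, which is L ⇒ W
n=7: the only move is to 6(W), a W ⇒ L
n=8: can move to 7, which is L ⇒ W
n=9: moves to 6(W), 8(W); every one is W ⇒ L
n=10: can move to 5, which is L ⇒ W
n=11: the only move is to 10(W), a W ⇒ L
n=12: can move to 9, which is L ⇒ W
n=13: the only move is to 12(W), a W ⇒ L
n=14: can move to 7, which is L ⇒ W
n=15: moves to 10(W), 12(W), 14(W); every one is W ⇒ L
n=16: can move to 15, which is L ⇒ W
n=17: the only move is to 16(W), a W ⇒ L
n=18: can move to 9, which is L ⇒ W
From 18 Player 1 can move to 9, reaching an L position.

Player 1 wins.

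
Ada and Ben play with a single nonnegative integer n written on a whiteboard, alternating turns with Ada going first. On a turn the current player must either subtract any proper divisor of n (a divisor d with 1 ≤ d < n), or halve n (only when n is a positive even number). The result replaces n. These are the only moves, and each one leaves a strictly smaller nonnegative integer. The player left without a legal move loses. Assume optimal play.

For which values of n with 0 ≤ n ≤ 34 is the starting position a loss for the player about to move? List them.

0, 1, 3, 5, 7, 9, 11, 13, 15, 17, 19, 21, 23, 25, 27, 29, 31, 33

Use the standard recursion: the mover loses at a terminal position; elsewhere, the mover wins exactly when some move hands the opponent an L position.
n=0: no move → L
n=1: no move → L
n=2: can move to 1, which is L ⇒ W
n=3: the only move is to 2(W), a W ⇒ L
n=4: can move to 3, which is L ⇒ W
n=5: the only move is to 4(W), a W ⇒ L
n=6: can move to 3, which is L ⇒ W
n=7: the only move is to 6(W), a W ⇒ L
n=8: can move to 7, which is L ⇒ W
n=9: moves to 6(W), 8(W); every one is W ⇒ L
n=10: can move to 5, which is L ⇒ W
n=11: the only move is to 10(W), a W ⇒ L
n=12: can move to 9, which is L ⇒ W
n=13: the only move is to 12(W), a W ⇒ L
n=14: can move to 7, which is L ⇒ W
n=15: moves to 10(W), 12(W), 14(W); every one is W ⇒ L
n=16: can move to 15, which is L ⇒ W
n=17: the only move is to 16(W), a W ⇒ L
n=18: can move to 9, which is L ⇒ W
n=19: the only move is to 18(W), a W ⇒ L
n=20: can move to 15, which is L ⇒ W
n=21: moves to 14(W), 18(W), 20(W); every one is W ⇒ L
n=22: can move to 11, which is L ⇒ W
n=23: the only move is to 22(W), a W ⇒ L
n=24: can move to 21, which is L ⇒ W
n=25: moves to 20(W), 24(W); every one is W ⇒ L
n=26: can move to 13, which is L ⇒ W
n=27: moves to 18(W), 24(W), 26(W); every one is W ⇒ L
n=28: can move to 21, which is L ⇒ W
n=29: the only move is to 28(W), a W ⇒ L
n=30: can move to 15, which is L ⇒ W
n=31: the only move is to 30(W), a W ⇒ L
n=32: can move to 31, which is L ⇒ W
n=33: moves to 22(W), 30(W), 32(W); every one is W ⇒ L
n=34: can move to 17, which is L ⇒ W
The losing starting values of n are exactly the entries labelled L in this table (18 of them).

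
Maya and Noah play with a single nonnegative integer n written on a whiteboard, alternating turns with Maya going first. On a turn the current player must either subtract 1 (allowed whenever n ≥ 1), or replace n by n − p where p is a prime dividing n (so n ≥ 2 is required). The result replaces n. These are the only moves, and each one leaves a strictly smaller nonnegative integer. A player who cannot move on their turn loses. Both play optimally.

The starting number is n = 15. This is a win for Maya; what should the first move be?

Compute win/loss labels from the base case upward. A position with no move is L. Any other position is W if it can reach an L in one move, else L.
n=0: no move → L
n=1: →0(L), so W
n=2: →0(L), so W
n=3: →0(L), so W
n=4: →2(W), 3(W) — all W, so L
n=5: →0(L), so W
n=6: →4(L), so W
n=7: →0(L), so W
n=8: →6(W), 7(W) — all W, so L
n=9: →8(L), so W
n=10: →8(L), so W
n=11: →0(L), so W
n=12: →9(W), 10(W), 11(W) — all W, so L
n=13: →0(L), so W
n=14: →12(L), so W
n=15: →12(L), so W
From 15, the L positions reachable in one move are: 12.

Move to 12.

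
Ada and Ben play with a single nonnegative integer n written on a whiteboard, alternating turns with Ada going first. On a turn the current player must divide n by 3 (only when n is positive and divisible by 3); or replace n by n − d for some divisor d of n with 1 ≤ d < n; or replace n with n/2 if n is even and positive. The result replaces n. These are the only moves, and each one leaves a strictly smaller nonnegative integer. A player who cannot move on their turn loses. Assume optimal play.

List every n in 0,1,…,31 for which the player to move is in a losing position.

0, 1, 4, 7, 9, 11, 13, 15, 17, 19, 23, 25, 28, 31

Build the W/L table. Terminal = L. A non-terminal position is W if it has a move to some L; otherwise it is L.
n=0: no move → L
n=1: no move → L
n=2: can move to 1, which is L ⇒ W
n=3: can move to 1, which is L ⇒ W
n=4: moves to 2(W), 3(W); every one is W ⇒ L
n=5: can move to 4, which is L ⇒ W
n=6: can move to 4, which is L ⇒ W
n=7: the only move is to 6(W), a W ⇒ L
n=8: can move to 4, which is L ⇒ W
n=9: moves to 3(W), 6(W), 8(W); every one is W ⇒ L
n=10: can move to 9, which is L ⇒ W
n=11: the only move is to 10(W), a W ⇒ L
n=12: can move to 4, which is L ⇒ W
n=13: the only move is to 12(W), a W ⇒ L
n=14: can move to 7, which is L ⇒ W
n=15: moves to 5(W), 10(W), 12(W), 14(W); every one is W ⇒ L
n=16: can move to 15, which is L ⇒ W
n=17: the only move is to 16(W), a W ⇒ L
n=18: can move to 9, which is L ⇒ W
n=19: the only move is to 18(W), a W ⇒ L
n=20: can move to 15, which is L ⇒ W
n=21: can move to 7, which is L ⇒ W
n=22: can move to 11, which is L ⇒ W
n=23: the only move is to 22(W), a W ⇒ L
n=24: can move to 23, which is L ⇒ W
n=25: moves to 20(W), 24(W); every one is W ⇒ L
n=26: can move to 13, which is L ⇒ W
n=27: can move to 9, which is L ⇒ W
n=28: moves to 14(W), 21(W), 24(W), 26(W), 27(W); every one is W ⇒ L
n=29: can move to 28, which is L ⇒ W
n=30: can move to 15, which is L ⇒ W
n=31: the only move is to 30(W), a W ⇒ L
The losing starting values of n are exactly the entries labelled L in this table (14 of them).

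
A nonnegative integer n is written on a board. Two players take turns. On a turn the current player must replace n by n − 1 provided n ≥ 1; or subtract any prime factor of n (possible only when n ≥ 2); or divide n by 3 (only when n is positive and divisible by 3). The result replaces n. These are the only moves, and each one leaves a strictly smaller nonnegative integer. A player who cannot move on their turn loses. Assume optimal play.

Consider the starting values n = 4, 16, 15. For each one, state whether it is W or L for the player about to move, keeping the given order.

Work bottom-up. With no move the player to move loses. Otherwise the position is W if at least one move leads to an L position for the opponent, and L if every move leads to a W.
n=0: no move → L
n=1: →0(L), so W
n=2: →0(L), so W
n=3: →0(L), so W
n=4: →2(W), 3(W) — all W, so L
n=5: →0(L), so W
n=6: →4(L), so W
n=7: →0(L), so W
n=8: →6(W), 7(W) — all W, so L
n=9: →8(L), so W
n=10: →8(L), so W
n=11: →0(L), so W
n=12: →4(L), so W
n=13: →0(L), so W
n=14: →7(W), 12(W), 13(W) — all W, so L
n=15: →14(L), so W
n=16: →14(L), so W

4: L, 16: W, 15: W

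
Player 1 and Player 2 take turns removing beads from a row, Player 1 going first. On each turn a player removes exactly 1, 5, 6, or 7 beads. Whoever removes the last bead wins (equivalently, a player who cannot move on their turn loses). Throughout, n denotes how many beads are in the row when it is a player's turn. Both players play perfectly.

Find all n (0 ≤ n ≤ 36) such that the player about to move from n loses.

0, 2, 4, 12, 14, 16, 24, 26, 28, 36

Positions with no move are L. A position that does have a move is losing for the player to move precisely when every available move leads to a winning position for the opponent. Fill in the labels:
n=0: no move → L
n=1: reaches L-position 0 → W
n=2: only reaches 1(W), which is W → L
n=3: reaches L-position 2 → W
n=4: only reaches 3(W), which is W → L
n=5: reaches L-position 4 → W
n=6: reaches L-position 0 → W
n=7: reaches L-position 2 → W
n=8: reaches L-position 2 → W
n=9: reaches L-position 4 → W
n=10: reaches L-position 4 → W
n=11: reaches L-position 4 → W
n=12: only reaches 11(W), 7(W), 6(W), 5(W), all W → L
n=13: reaches L-position 12 → W
n=14: only reaches 13(W), 9(W), 8(W), 7(W), all W → L
n=15: reaches L-position 14 → W
n=16: only reaches 15(W), 11(W), 10(W), 9(W), all W → L
n=17: reaches L-position 16 → W
n=18: reaches L-position 12 → W
n=19: reaches L-position 14 → W
n=20: reaches L-position 14 → W
n=21: reaches L-position 16 → W
n=22: reaches L-position 16 → W
n=23: reaches L-position 16 → W
n=24: only reaches 23(W), 19(W), 18(W), 17(W), all W → L
n=25: reaches L-position 24 → W
n=26: only reaches 25(W), 21(W), 20(W), 19(W), all W → L
n=27: reaches L-position 26 → W
n=28: only reaches 27(W), 23(W), 22(W), 21(W), all W → L
n=29: reaches L-position 28 → W
n=30: reaches L-position 24 → W
n=31: reaches L-position 26 → W
n=32: reaches L-position 26 → W
n=33: reaches L-position 28 → W
n=34: reaches L-position 28 → W
n=35: reaches L-position 28 → W
n=36: only reaches 35(W), 31(W), 30(W), 29(W), all W → L
The losing starting values of n are exactly the entries labelled L in this table (10 of them).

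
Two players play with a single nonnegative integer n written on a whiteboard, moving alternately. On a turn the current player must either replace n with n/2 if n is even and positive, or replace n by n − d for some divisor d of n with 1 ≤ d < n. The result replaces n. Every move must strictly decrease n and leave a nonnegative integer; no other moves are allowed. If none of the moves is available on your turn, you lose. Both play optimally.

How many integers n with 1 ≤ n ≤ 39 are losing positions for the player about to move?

20

Build the W/L table. Terminal = L. A non-terminal position is W if it has a move to some L; otherwise it is L.
n=0: no move → L
n=1: no move → L
n=2: reaches L-position 1 → W
n=3: only reaches 2(W), which is W → L
n=4: reaches L-position 3 → W
n=5: only reaches 4(W), which is W → L
n=6: reaches L-position 3 → W
n=7: only reaches 6(W), which is W → L
n=8: reaches L-position 7 → W
n=9: only reaches 6(W), 8(W), all W → L
n=10: reaches L-position 5 → W
n=11: only reaches 10(W), which is W → L
n=12: reaches L-position 9 → W
n=13: only reaches 12(W), which is W → L
n=14: reaches L-position 7 → W
n=15: only reaches 10(W), 12(W), 14(W), all W → L
n=16: reaches L-position 15 → W
n=17: only reaches 16(W), which is W → L
n=18: reaches L-position 9 → W
n=19: only reaches 18(W), which is W → L
n=20: reaches L-position 15 → W
n=21: only reaches 14(W), 18(W), 20(W), all W → L
n=22: reaches L-position 11 → W
n=23: only reaches 22(W), which is W → L
n=24: reaches L-position 21 → W
n=25: only reaches 20(W), 24(W), all W → L
n=26: reaches L-position 13 → W
n=27: only reaches 18(W), 24(W), 26(W), all W → L
n=28: reaches L-position 21 → W
n=29: only reaches 28(W), which is W → L
n=30: reaches L-position 15 → W
n=31: only reaches 30(W), which is W → L
n=32: reaches L-position 31 → W
n=33: only reaches 22(W), 30(W), 32(W), all W → L
n=34: reaches L-position 17 → W
n=35: only reaches 28(W), 30(W), 34(W), all W → L
n=36: reaches L-position 27 → W
n=37: only reaches 36(W), which is W → L
n=38: reaches L-position 19 → W
n=39: only reaches 26(W), 36(W), 38(W), all W → L
L entries with 1 ≤ n ≤ 39 (n=0 is outside the asked range and is not counted): n = 1, 3, 5, 7, 9, 11, 13, 15, 17, 19, 21, 23, 25, 27, 29, 31, 33, 35, 37, 39; that makes 20.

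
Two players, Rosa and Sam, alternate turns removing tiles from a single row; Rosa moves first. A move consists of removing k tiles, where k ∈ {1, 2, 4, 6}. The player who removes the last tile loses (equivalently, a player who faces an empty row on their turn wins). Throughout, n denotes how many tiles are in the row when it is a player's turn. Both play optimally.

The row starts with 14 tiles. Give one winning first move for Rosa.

Use the standard recursion: the mover wins at a terminal position; elsewhere, the mover wins exactly when some move hands the opponent an L position.
n=0: no move; the opponent has just taken the last tile and therefore loses → W
n=1: the only move is to 0(W), a W ⇒ L
n=2: can move to 1, which is L ⇒ W
n=3: can move to 1, which is L ⇒ W
n=4: moves to 3(W), 2(W), 0(W); every one is W ⇒ L
n=5: can move to 4, which is L ⇒ W
n=6: can move to 4, which is L ⇒ W
n=7: can move to 1, which is L ⇒ W
n=8: can move to 4, which is L ⇒ W
n=9: moves to 8(W), 7(W), 5(W), 3(W); every one is W ⇒ L
n=10: can move to 9, which is L ⇒ W
n=11: can move to 9, which is L ⇒ W
n=12: moves to 11(W), 10(W), 8(W), 6(W); every one is W ⇒ L
n=13: can move to 12, which is L ⇒ W
n=14: can move to 12, which is L ⇒ W
From 14, the L positions reachable in one move are: 12.

Remove 2, leaving 12.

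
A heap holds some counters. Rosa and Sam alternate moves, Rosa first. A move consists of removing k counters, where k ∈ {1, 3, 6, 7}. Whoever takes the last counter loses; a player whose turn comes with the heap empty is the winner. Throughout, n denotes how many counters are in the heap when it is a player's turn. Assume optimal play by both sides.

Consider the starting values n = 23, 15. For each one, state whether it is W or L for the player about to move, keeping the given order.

23: W, 15: L

Use the standard recursion: the mover wins at a terminal position; elsewhere, the mover wins exactly when some move hands the opponent an L position.
n=0: no move; the opponent has just taken the last counter and therefore loses → W
n=1: only reaches 0(W), which is W → L
n=2: reaches L-position 1 → W
n=3: only reaches 2(W), 0(W), all W → L
n=4: reaches L-position 3 → W
n=5: only reaches 4(W), 2(W), all W → L
n=6: reaches L-position 5 → W
n=7: reaches L-position 1 → W
n=8: reaches L-position 5 → W
n=9: reaches L-position 3 → W
n=10: reaches L-position 3 → W
n=11: reaches L-position 5 → W
n=12: reaches L-position 5 → W
n=13: only reaches 12(W), 10(W), 7(W), 6(W), all W → L
n=14: reaches L-position 13 → W
n=15: only reaches 14(W), 12(W), 9(W), 8(W), all W → L
n=16: reaches L-position 15 → W
n=17: only reaches 16(W), 14(W), 11(W), 10(W), all W → L
n=18: reaches L-position 17 → W
n=19: reaches L-position 13 → W
n=20: reaches L-position 17 → W
n=21: reaches L-position 15 → W
n=22: reaches L-position 15 → W
n=23: reaches L-position 17 → W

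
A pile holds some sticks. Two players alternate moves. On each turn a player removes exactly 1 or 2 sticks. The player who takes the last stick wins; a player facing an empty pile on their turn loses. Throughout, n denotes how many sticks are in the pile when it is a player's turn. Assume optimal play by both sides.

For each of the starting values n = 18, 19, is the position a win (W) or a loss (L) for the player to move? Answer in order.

18: L, 19: W

Build the W/L table. Terminal = L. A non-terminal position is W if it has a move to some L; otherwise it is L.
n=0: no move → L
n=1: W (go to 0, an L position)
n=2: W (go to 0, an L position)
n=3: L (options 2(W), 1(W) are all W)
n=4: W (go to 3, an L position)
n=5: W (go to 3, an L position)
n=6: L (options 5(W), 4(W) are all W)
n=7: W (go to 6, an L position)
n=8: W (go to 6, an L position)
n=9: L (options 8(W), 7(W) are all W)
n=10: W (go to 9, an L position)
n=11: W (go to 9, an L position)
n=12: L (options 11(W), 10(W) are all W)
n=13: W (go to 12, an L position)
n=14: W (go to 12, an L position)
n=15: L (options 14(W), 13(W) are all W)
n=16: W (go to 15, an L position)
n=17: W (go to 15, an L position)
n=18: L (options 17(W), 16(W) are all W)
n=19: W (go to 18, an L position)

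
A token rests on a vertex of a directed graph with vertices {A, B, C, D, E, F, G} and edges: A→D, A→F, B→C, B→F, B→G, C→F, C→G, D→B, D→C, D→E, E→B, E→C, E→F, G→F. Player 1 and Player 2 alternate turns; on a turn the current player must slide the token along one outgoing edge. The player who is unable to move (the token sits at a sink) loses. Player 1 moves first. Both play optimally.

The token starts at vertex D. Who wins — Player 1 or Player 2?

Use the standard recursion: the mover loses at a terminal position; elsewhere, the mover wins exactly when some move hands the opponent an L position.
Every edge goes from a vertex to one that appears earlier in the order F, G, C, B, E, D, A, so processing vertices in that order labels each vertex after all of its successors.
F: no outgoing edge → L
G: can move to F, which is L ⇒ W
C: can move to F, which is L ⇒ W
B: can move to F, which is L ⇒ W
E: can move to F, which is L ⇒ W
D: moves to E(W), B(W), C(W); every one is W ⇒ L
A: can move to D, which is L ⇒ W
Every move from D reaches a W position, so the mover loses.

Player 2 wins.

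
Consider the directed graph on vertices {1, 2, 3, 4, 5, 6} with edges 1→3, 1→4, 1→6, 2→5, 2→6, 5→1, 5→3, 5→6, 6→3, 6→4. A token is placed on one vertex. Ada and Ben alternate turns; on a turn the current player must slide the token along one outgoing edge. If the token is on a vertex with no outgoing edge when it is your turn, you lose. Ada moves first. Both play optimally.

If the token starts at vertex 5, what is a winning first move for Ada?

Move to 3.

Use the standard recursion: the mover loses at a terminal position; elsewhere, the mover wins exactly when some move hands the opponent an L position.
Every edge goes from a vertex to one that appears earlier in the order 3, 4, 6, 1, 5, 2, so processing vertices in that order labels each vertex after all of its successors.
3: no outgoing edge → L
4: no outgoing edge → L
6: →4(L), so W
1: →4(L), so W
5: →3(L), so W
2: →5(W), 6(W) — all W, so L
From 5, the L positions reachable in one move are: 3.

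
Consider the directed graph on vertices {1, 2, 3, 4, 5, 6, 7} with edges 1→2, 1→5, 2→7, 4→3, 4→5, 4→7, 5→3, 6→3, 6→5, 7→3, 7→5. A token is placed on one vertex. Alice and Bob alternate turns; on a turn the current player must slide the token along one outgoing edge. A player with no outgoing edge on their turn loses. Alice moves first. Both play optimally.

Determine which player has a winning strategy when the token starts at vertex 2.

Use the standard recursion: the mover loses at a terminal position; elsewhere, the mover wins exactly when some move hands the opponent an L position.
Every edge goes from a vertex to one that appears earlier in the order 3, 5, 7, 2, 4, 1, 6, so processing vertices in that order labels each vertex after all of its successors.
3: no outgoing edge → L
5: W (go to 3, an L position)
7: W (go to 3, an L position)
2: L (sole option 7(W) is W)
4: W (go to 3, an L position)
1: W (go to 2, an L position)
6: W (go to 3, an L position)
Every move from 2 reaches a W position, so the mover loses.

Bob wins.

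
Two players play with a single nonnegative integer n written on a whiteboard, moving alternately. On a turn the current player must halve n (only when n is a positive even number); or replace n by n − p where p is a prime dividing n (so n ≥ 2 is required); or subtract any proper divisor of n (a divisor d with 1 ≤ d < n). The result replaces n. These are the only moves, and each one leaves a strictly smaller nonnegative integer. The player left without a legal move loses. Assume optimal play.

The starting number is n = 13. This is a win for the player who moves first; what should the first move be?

Use the standard recursion: the mover loses at a terminal position; elsewhere, the mover wins exactly when some move hands the opponent an L position.
n=0: no move → L
n=1: no move → L
n=2: →0(L), so W
n=3: →0(L), so W
n=4: →2(W), 3(W) — all W, so L
n=5: →0(L), so W
n=6: →4(L), so W
n=7: →0(L), so W
n=8: →4(L), so W
n=9: →6(W), 8(W) — all W, so L
n=10: →9(L), so W
n=11: →0(L), so W
n=12: →9(L), so W
n=13: →0(L), so W
From 13, the L positions reachable in one move are: 0.

Move to 0.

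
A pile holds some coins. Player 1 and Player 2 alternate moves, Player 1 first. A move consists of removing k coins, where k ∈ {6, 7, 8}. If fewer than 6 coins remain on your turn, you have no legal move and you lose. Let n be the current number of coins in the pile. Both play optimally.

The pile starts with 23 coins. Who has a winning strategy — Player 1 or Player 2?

Use the standard recursion: the mover loses at a terminal position; elsewhere, the mover wins exactly when some move hands the opponent an L position.
n=0: no move → L
n=1: no move → L
n=2: no move → L
n=3: no move → L
n=4: no move → L
n=5: no move → L
n=6: reaches L-position 0 → W
n=7: reaches L-position 1 → W
n=8: reaches L-position 2 → W
n=9: reaches L-position 3 → W
n=10: reaches L-position 4 → W
n=11: reaches L-position 5 → W
n=12: reaches L-position 5 → W
n=13: reaches L-position 5 → W
n=14: only reaches 8(W), 7(W), 6(W), all W → L
n=15: only reaches 9(W), 8(W), 7(W), all W → L
n=16: only reaches 10(W), 9(W), 8(W), all W → L
n=17: only reaches 11(W), 10(W), 9(W), all W → L
n=18: only reaches 12(W), 11(W), 10(W), all W → L
n=19: only reaches 13(W), 12(W), 11(W), all W → L
n=20: reaches L-position 14 → W
n=21: reaches L-position 15 → W
n=22: reaches L-position 16 → W
n=23: reaches L-position 17 → W
The starting position 23 is W: Player 1 should remove 6, leaving 17, handing over an L position.

Player 1 wins.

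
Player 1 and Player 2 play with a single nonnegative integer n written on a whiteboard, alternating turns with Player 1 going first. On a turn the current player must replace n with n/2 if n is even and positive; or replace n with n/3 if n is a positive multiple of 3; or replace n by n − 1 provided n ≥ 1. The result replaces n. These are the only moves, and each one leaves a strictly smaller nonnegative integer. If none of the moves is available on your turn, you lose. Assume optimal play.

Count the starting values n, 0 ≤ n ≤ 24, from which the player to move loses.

10

Work bottom-up. With no move the player to move loses. Otherwise the position is W if at least one move leads to an L position for the opponent, and L if every move leads to a W.
n=0: no move → L
n=1: W (go to 0, an L position)
n=2: L (sole option 1(W) is W)
n=3: W (go to 2, an L position)
n=4: W (go to 2, an L position)
n=5: L (sole option 4(W) is W)
n=6: W (go to 2, an L position)
n=7: L (sole option 6(W) is W)
n=8: W (go to 7, an L position)
n=9: L (options 3(W), 8(W) are all W)
n=10: W (go to 5, an L position)
n=11: L (sole option 10(W) is W)
n=12: W (go to 11, an L position)
n=13: L (sole option 12(W) is W)
n=14: W (go to 7, an L position)
n=15: W (go to 5, an L position)
n=16: L (options 8(W), 15(W) are all W)
n=17: W (go to 16, an L position)
n=18: W (go to 9, an L position)
n=19: L (sole option 18(W) is W)
n=20: W (go to 19, an L position)
n=21: W (go to 7, an L position)
n=22: W (go to 11, an L position)
n=23: L (sole option 22(W) is W)
n=24: W (go to 23, an L position)
L entries with 0 ≤ n ≤ 24: n = 0, 2, 5, 7, 9, 11, 13, 16, 19, 23; that makes 10.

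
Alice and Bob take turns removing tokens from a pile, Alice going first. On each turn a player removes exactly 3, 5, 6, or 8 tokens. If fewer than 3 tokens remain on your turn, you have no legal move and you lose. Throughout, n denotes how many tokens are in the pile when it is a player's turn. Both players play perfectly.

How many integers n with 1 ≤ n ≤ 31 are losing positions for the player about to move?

8

Build the W/L table. Terminal = L. A non-terminal position is W if it has a move to some L; otherwise it is L.
n=0: no move → L
n=1: no move → L
n=2: no move → L
n=3: W (go to 0, an L position)
n=4: W (go to 1, an L position)
n=5: W (go to 2, an L position)
n=6: W (go to 1, an L position)
n=7: W (go to 2, an L position)
n=8: W (go to 2, an L position)
n=9: W (go to 1, an L position)
n=10: W (go to 2, an L position)
n=11: L (options 8(W), 6(W), 5(W), 3(W) are all W)
n=12: L (options 9(W), 7(W), 6(W), 4(W) are all W)
n=13: L (options 10(W), 8(W), 7(W), 5(W) are all W)
n=14: W (go to 11, an L position)
n=15: W (go to 12, an L position)
n=16: W (go to 13, an L position)
n=17: W (go to 12, an L position)
n=18: W (go to 13, an L position)
n=19: W (go to 13, an L position)
n=20: W (go to 12, an L position)
n=21: W (go to 13, an L position)
n=22: L (options 19(W), 17(W), 16(W), 14(W) are all W)
n=23: L (options 20(W), 18(W), 17(W), 15(W) are all W)
n=24: L (options 21(W), 19(W), 18(W), 16(W) are all W)
n=25: W (go to 22, an L position)
n=26: W (go to 23, an L position)
n=27: W (go to 24, an L position)
n=28: W (go to 23, an L position)
n=29: W (go to 24, an L position)
n=30: W (go to 24, an L position)
n=31: W (go to 23, an L position)
L entries with 1 ≤ n ≤ 31 (n=0 is outside the asked range and is not counted): n = 1, 2, 11, 12, 13, 22, 23, 24; that makes 8.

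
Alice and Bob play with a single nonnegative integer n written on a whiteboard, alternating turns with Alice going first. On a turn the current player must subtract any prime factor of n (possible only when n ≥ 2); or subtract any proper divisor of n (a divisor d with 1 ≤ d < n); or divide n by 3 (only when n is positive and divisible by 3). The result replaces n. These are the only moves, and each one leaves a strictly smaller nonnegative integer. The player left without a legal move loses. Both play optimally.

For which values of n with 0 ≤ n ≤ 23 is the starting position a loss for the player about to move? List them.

0, 1, 4, 9, 14, 20

Label each position W (a win for the player to move) or L (a loss). A position with no legal move is L; any other position is W exactly when some move reaches an L, and L when every move reaches a W.
n=0: no move → L
n=1: no move → L
n=2: reaches L-position 0 → W
n=3: reaches L-position 0 → W
n=4: only reaches 2(W), 3(W), all W → L
n=5: reaches L-position 0 → W
n=6: reaches L-position 4 → W
n=7: reaches L-position 0 → W
n=8: reaches L-position 4 → W
n=9: only reaches 3(W), 6(W), 8(W), all W → L
n=10: reaches L-position 9 → W
n=11: reaches L-position 0 → W
n=12: reaches L-position 4 → W
n=13: reaches L-position 0 → W
n=14: only reaches 7(W), 12(W), 13(W), all W → L
n=15: reaches L-position 14 → W
n=16: reaches L-position 14 → W
n=17: reaches L-position 0 → W
n=18: reaches L-position 9 → W
n=19: reaches L-position 0 → W
n=20: only reaches 10(W), 15(W), 16(W), 18(W), 19(W), all W → L
n=21: reaches L-position 14 → W
n=22: reaches L-position 20 → W
n=23: reaches L-position 0 → W
Reading off the rows marked L gives the requested list; there are 6 such values of n.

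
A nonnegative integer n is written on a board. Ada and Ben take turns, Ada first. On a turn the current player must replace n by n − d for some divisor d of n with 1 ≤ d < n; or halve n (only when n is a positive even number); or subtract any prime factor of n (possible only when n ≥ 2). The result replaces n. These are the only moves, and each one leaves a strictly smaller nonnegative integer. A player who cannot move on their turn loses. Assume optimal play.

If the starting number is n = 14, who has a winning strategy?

Ben wins.

Classify positions by backward induction: terminal positions (no move available) are L. From any other position, the mover wins iff some move reaches an L.
n=0: no move → L
n=1: no move → L
n=2: reaches L-position 0 → W
n=3: reaches L-position 0 → W
n=4: only reaches 2(W), 3(W), all W → L
n=5: reaches L-position 0 → W
n=6: reaches L-position 4 → W
n=7: reaches L-position 0 → W
n=8: reaches L-position 4 → W
n=9: only reaches 6(W), 8(W), all W → L
n=10: reaches L-position 9 → W
n=11: reaches L-position 0 → W
n=12: reaches L-position 9 → W
n=13: reaches L-position 0 → W
n=14: only reaches 7(W), 12(W), 13(W), all W → L
The starting position 14 is L: whatever Ada does, the opponent receives a W position.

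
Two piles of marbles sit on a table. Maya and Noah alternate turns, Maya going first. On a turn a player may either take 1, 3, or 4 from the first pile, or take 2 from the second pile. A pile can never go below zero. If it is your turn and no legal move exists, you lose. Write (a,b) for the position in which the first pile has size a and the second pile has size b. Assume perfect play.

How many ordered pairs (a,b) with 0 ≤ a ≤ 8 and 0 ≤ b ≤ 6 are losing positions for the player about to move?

21

Build the W/L table. Terminal = L. A non-terminal position is W if it has a move to some L; otherwise it is L.
Every move lowers a or b (never raises either), so fill the grid row by row in increasing a, and left to right within a row: each cell's successors are then already labelled.
      b=0  b=1  b=2  b=3  b=4  b=5  b=6
a=0:    L    L    W    W    L    L    W
a=1:    W    W    L    L    W    W    L
a=2:    L    L    W    W    L    L    W
a=3:    W    W    L    L    W    W    L
a=4:    W    W    W    W    W    W    W
a=5:    W    W    W    W    W    W    W
a=6:    W    W    W    W    W    W    W
a=7:    L    L    W    W    L    L    W
a=8:    W    W    L    L    W    W    L
Cells with no legal move (terminal, hence L): (0,0), (0,1).
The remaining L cells, each justified by listing all of its moves:
(0,4): the only move is to (0,2)(W), a W ⇒ L
(0,5): the only move is to (0,3)(W), a W ⇒ L
(1,2): moves to (0,2)(W), (1,0)(W); every one is W ⇒ L
(1,3): moves to (0,3)(W), (1,1)(W); every one is W ⇒ L
(1,6): moves to (0,6)(W), (1,4)(W); every one is W ⇒ L
(2,0): the only move is to (1,0)(W), a W ⇒ L
(2,1): the only move is to (1,1)(W), a W ⇒ L
(2,4): moves to (1,4)(W), (2,2)(W); every one is W ⇒ L
(2,5): moves to (1,5)(W), (2,3)(W); every one is W ⇒ L
(3,2): moves to (2,2)(W), (0,2)(W), (3,0)(W); every one is W ⇒ L
(3,3): moves to (2,3)(W), (0,3)(W), (3,1)(W); every one is W ⇒ L
(3,6): moves to (2,6)(W), (0,6)(W), (3,4)(W); every one is W ⇒ L
(7,0): moves to (6,0)(W), (4,0)(W), (3,0)(W); every one is W ⇒ L
(7,1): moves to (6,1)(W), (4,1)(W), (3,1)(W); every one is W ⇒ L
(7,4): moves to (6,4)(W), (4,4)(W), (3,4)(W), (7,2)(W); every one is W ⇒ L
(7,5): moves to (6,5)(W), (4,5)(W), (3,5)(W), (7,3)(W); every one is W ⇒ L
(8,2): moves to (7,2)(W), (5,2)(W), (4,2)(W), (8,0)(W); every one is W ⇒ L
(8,3): moves to (7,3)(W), (5,3)(W), (4,3)(W), (8,1)(W); every one is W ⇒ L
(8,6): moves to (7,6)(W), (5,6)(W), (4,6)(W), (8,4)(W); every one is W ⇒ L
Every other cell has at least one move into one of the L cells above, so it is W.
L cells per row: a=0: 4, a=1: 3, a=2: 4, a=3: 3, a=4: 0, a=5: 0, a=6: 0, a=7: 4, a=8: 3; total 21.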